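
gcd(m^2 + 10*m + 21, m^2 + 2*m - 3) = m + 3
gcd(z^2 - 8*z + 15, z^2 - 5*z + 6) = z - 3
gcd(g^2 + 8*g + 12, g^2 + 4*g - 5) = 1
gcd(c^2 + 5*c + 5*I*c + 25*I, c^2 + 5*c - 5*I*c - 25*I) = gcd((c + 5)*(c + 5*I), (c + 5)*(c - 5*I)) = c + 5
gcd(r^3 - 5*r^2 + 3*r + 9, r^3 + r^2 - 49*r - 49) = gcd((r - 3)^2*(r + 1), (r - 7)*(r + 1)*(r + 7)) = r + 1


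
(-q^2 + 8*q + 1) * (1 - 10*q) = 10*q^3 - 81*q^2 - 2*q + 1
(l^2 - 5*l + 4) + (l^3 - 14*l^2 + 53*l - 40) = l^3 - 13*l^2 + 48*l - 36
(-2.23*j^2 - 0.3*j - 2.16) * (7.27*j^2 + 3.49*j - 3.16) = -16.2121*j^4 - 9.9637*j^3 - 9.7034*j^2 - 6.5904*j + 6.8256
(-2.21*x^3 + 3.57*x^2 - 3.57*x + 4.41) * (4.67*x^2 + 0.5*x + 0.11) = -10.3207*x^5 + 15.5669*x^4 - 15.13*x^3 + 19.2024*x^2 + 1.8123*x + 0.4851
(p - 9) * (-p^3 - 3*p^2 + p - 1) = -p^4 + 6*p^3 + 28*p^2 - 10*p + 9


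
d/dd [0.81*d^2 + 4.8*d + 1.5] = 1.62*d + 4.8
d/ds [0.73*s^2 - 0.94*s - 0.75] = 1.46*s - 0.94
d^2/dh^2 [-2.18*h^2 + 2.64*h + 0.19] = -4.36000000000000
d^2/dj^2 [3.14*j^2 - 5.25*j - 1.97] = 6.28000000000000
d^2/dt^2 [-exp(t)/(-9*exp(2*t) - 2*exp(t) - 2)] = (81*exp(4*t) - 18*exp(3*t) - 108*exp(2*t) - 4*exp(t) + 4)*exp(t)/(729*exp(6*t) + 486*exp(5*t) + 594*exp(4*t) + 224*exp(3*t) + 132*exp(2*t) + 24*exp(t) + 8)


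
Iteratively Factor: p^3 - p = (p + 1)*(p^2 - p) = p*(p + 1)*(p - 1)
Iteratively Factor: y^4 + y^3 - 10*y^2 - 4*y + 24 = (y + 2)*(y^3 - y^2 - 8*y + 12) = (y - 2)*(y + 2)*(y^2 + y - 6) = (y - 2)^2*(y + 2)*(y + 3)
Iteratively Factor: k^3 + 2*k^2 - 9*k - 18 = (k - 3)*(k^2 + 5*k + 6) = (k - 3)*(k + 3)*(k + 2)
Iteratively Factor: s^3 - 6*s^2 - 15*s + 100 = (s - 5)*(s^2 - s - 20) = (s - 5)^2*(s + 4)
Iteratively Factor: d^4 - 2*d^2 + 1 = (d - 1)*(d^3 + d^2 - d - 1) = (d - 1)^2*(d^2 + 2*d + 1) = (d - 1)^2*(d + 1)*(d + 1)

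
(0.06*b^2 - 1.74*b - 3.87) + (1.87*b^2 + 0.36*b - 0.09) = 1.93*b^2 - 1.38*b - 3.96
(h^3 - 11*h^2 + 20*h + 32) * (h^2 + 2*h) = h^5 - 9*h^4 - 2*h^3 + 72*h^2 + 64*h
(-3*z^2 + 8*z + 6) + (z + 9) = -3*z^2 + 9*z + 15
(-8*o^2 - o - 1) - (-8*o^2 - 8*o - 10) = 7*o + 9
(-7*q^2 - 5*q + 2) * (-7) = 49*q^2 + 35*q - 14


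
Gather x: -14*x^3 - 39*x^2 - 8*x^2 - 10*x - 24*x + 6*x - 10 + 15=-14*x^3 - 47*x^2 - 28*x + 5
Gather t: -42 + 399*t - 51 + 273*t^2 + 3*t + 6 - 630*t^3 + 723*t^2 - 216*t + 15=-630*t^3 + 996*t^2 + 186*t - 72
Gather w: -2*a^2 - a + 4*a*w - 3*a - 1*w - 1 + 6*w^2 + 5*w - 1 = -2*a^2 - 4*a + 6*w^2 + w*(4*a + 4) - 2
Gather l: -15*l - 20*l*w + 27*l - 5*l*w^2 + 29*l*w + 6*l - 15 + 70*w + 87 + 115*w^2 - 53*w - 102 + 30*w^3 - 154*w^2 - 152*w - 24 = l*(-5*w^2 + 9*w + 18) + 30*w^3 - 39*w^2 - 135*w - 54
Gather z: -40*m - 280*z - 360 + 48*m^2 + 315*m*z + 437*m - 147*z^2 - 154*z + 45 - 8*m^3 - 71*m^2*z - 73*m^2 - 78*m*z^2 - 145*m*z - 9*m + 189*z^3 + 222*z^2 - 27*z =-8*m^3 - 25*m^2 + 388*m + 189*z^3 + z^2*(75 - 78*m) + z*(-71*m^2 + 170*m - 461) - 315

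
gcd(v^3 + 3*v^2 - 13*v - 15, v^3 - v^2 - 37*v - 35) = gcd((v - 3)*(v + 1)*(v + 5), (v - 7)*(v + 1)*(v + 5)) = v^2 + 6*v + 5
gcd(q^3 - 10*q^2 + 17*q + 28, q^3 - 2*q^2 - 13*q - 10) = q + 1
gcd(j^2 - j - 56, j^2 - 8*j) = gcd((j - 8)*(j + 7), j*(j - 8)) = j - 8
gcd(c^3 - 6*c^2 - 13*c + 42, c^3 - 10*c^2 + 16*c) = c - 2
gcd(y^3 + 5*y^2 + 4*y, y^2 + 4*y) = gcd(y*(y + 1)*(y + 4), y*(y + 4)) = y^2 + 4*y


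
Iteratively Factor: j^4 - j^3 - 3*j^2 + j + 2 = (j - 1)*(j^3 - 3*j - 2) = (j - 1)*(j + 1)*(j^2 - j - 2) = (j - 2)*(j - 1)*(j + 1)*(j + 1)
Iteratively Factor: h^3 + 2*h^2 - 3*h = (h + 3)*(h^2 - h) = h*(h + 3)*(h - 1)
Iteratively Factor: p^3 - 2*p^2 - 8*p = (p - 4)*(p^2 + 2*p) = p*(p - 4)*(p + 2)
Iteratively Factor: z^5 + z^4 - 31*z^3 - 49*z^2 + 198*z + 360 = (z + 4)*(z^4 - 3*z^3 - 19*z^2 + 27*z + 90) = (z + 2)*(z + 4)*(z^3 - 5*z^2 - 9*z + 45) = (z - 3)*(z + 2)*(z + 4)*(z^2 - 2*z - 15) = (z - 5)*(z - 3)*(z + 2)*(z + 4)*(z + 3)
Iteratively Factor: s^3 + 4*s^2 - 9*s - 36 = (s + 3)*(s^2 + s - 12) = (s + 3)*(s + 4)*(s - 3)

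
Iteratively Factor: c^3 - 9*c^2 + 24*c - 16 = (c - 4)*(c^2 - 5*c + 4) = (c - 4)*(c - 1)*(c - 4)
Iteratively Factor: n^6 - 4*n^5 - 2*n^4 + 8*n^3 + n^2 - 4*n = (n)*(n^5 - 4*n^4 - 2*n^3 + 8*n^2 + n - 4) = n*(n + 1)*(n^4 - 5*n^3 + 3*n^2 + 5*n - 4) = n*(n - 1)*(n + 1)*(n^3 - 4*n^2 - n + 4) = n*(n - 4)*(n - 1)*(n + 1)*(n^2 - 1) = n*(n - 4)*(n - 1)*(n + 1)^2*(n - 1)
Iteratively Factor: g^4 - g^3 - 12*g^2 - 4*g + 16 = (g + 2)*(g^3 - 3*g^2 - 6*g + 8) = (g + 2)^2*(g^2 - 5*g + 4) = (g - 1)*(g + 2)^2*(g - 4)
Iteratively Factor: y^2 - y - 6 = (y + 2)*(y - 3)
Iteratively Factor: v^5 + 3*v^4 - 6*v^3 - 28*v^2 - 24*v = (v)*(v^4 + 3*v^3 - 6*v^2 - 28*v - 24) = v*(v + 2)*(v^3 + v^2 - 8*v - 12) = v*(v - 3)*(v + 2)*(v^2 + 4*v + 4) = v*(v - 3)*(v + 2)^2*(v + 2)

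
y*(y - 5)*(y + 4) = y^3 - y^2 - 20*y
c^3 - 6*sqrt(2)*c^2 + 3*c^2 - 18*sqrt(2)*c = c*(c + 3)*(c - 6*sqrt(2))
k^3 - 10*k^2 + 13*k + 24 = (k - 8)*(k - 3)*(k + 1)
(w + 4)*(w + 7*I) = w^2 + 4*w + 7*I*w + 28*I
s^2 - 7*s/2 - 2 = (s - 4)*(s + 1/2)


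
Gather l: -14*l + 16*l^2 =16*l^2 - 14*l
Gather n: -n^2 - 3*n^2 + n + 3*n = -4*n^2 + 4*n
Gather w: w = w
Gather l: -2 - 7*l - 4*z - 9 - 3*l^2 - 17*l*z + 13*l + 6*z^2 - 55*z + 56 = -3*l^2 + l*(6 - 17*z) + 6*z^2 - 59*z + 45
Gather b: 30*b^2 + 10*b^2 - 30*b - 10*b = 40*b^2 - 40*b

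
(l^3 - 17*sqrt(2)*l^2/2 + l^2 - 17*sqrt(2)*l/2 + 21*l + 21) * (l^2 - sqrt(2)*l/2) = l^5 - 9*sqrt(2)*l^4 + l^4 - 9*sqrt(2)*l^3 + 59*l^3/2 - 21*sqrt(2)*l^2/2 + 59*l^2/2 - 21*sqrt(2)*l/2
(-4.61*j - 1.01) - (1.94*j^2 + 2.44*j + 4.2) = -1.94*j^2 - 7.05*j - 5.21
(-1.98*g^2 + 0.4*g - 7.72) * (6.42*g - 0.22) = -12.7116*g^3 + 3.0036*g^2 - 49.6504*g + 1.6984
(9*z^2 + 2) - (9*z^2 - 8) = 10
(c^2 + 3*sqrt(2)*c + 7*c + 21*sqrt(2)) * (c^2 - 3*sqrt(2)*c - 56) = c^4 + 7*c^3 - 74*c^2 - 518*c - 168*sqrt(2)*c - 1176*sqrt(2)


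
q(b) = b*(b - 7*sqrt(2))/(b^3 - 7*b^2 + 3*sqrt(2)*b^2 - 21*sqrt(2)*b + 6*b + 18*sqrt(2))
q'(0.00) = -0.39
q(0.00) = 0.00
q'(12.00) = 0.01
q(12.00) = 0.02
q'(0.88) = -23.60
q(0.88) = -2.52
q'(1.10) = -33.97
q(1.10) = 3.70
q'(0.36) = -0.87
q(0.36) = -0.21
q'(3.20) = -0.03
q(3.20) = 0.47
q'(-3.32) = -1.33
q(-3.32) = 1.18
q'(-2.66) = -0.47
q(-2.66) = 0.67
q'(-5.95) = -0.39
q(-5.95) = -0.67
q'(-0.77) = -0.19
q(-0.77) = 0.20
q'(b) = b*(b - 7*sqrt(2))*(-3*b^2 - 6*sqrt(2)*b + 14*b - 6 + 21*sqrt(2))/(b^3 - 7*b^2 + 3*sqrt(2)*b^2 - 21*sqrt(2)*b + 6*b + 18*sqrt(2))^2 + b/(b^3 - 7*b^2 + 3*sqrt(2)*b^2 - 21*sqrt(2)*b + 6*b + 18*sqrt(2)) + (b - 7*sqrt(2))/(b^3 - 7*b^2 + 3*sqrt(2)*b^2 - 21*sqrt(2)*b + 6*b + 18*sqrt(2)) = (-b^4 + 14*sqrt(2)*b^3 - 70*sqrt(2)*b^2 + 48*b^2 + 36*sqrt(2)*b - 252)/(b^6 - 14*b^5 + 6*sqrt(2)*b^5 - 84*sqrt(2)*b^4 + 79*b^4 - 336*b^3 + 366*sqrt(2)*b^3 - 504*sqrt(2)*b^2 + 1134*b^2 - 1512*b + 216*sqrt(2)*b + 648)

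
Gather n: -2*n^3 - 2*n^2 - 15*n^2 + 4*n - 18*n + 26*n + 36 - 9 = -2*n^3 - 17*n^2 + 12*n + 27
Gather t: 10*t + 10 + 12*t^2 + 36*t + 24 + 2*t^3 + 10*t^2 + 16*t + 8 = 2*t^3 + 22*t^2 + 62*t + 42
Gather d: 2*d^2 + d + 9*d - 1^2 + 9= 2*d^2 + 10*d + 8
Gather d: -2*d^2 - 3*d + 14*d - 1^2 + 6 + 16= -2*d^2 + 11*d + 21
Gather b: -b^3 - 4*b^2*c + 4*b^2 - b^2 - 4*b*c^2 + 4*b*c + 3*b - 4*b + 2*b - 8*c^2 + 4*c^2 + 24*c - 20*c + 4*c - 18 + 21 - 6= -b^3 + b^2*(3 - 4*c) + b*(-4*c^2 + 4*c + 1) - 4*c^2 + 8*c - 3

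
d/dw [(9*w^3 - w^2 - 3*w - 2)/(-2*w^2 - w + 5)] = (-18*w^4 - 18*w^3 + 130*w^2 - 18*w - 17)/(4*w^4 + 4*w^3 - 19*w^2 - 10*w + 25)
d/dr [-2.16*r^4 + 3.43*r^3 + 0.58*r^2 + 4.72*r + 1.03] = -8.64*r^3 + 10.29*r^2 + 1.16*r + 4.72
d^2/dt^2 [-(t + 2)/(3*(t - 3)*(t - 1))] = 2*(-t^3 - 6*t^2 + 33*t - 38)/(3*(t^6 - 12*t^5 + 57*t^4 - 136*t^3 + 171*t^2 - 108*t + 27))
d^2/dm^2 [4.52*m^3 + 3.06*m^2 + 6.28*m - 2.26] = 27.12*m + 6.12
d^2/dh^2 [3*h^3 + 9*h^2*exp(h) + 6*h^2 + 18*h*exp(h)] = 9*h^2*exp(h) + 54*h*exp(h) + 18*h + 54*exp(h) + 12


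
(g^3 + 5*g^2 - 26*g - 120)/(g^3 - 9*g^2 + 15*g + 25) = (g^2 + 10*g + 24)/(g^2 - 4*g - 5)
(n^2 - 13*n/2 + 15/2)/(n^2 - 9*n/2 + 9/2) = (n - 5)/(n - 3)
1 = 1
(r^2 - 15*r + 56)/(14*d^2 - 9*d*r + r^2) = (r^2 - 15*r + 56)/(14*d^2 - 9*d*r + r^2)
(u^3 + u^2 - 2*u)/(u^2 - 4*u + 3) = u*(u + 2)/(u - 3)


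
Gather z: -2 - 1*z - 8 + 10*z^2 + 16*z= 10*z^2 + 15*z - 10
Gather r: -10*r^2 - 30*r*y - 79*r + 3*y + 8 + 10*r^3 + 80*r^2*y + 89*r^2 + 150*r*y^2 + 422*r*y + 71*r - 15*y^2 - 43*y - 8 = 10*r^3 + r^2*(80*y + 79) + r*(150*y^2 + 392*y - 8) - 15*y^2 - 40*y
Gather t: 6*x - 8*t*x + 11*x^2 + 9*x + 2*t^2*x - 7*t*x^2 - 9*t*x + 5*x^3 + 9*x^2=2*t^2*x + t*(-7*x^2 - 17*x) + 5*x^3 + 20*x^2 + 15*x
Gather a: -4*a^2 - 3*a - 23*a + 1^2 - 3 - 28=-4*a^2 - 26*a - 30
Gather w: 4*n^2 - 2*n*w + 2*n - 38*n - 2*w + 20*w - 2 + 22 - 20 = 4*n^2 - 36*n + w*(18 - 2*n)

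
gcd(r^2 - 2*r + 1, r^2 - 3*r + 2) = r - 1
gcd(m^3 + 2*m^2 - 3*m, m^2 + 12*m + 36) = 1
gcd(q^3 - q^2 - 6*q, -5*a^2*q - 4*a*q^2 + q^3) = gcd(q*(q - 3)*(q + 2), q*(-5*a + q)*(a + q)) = q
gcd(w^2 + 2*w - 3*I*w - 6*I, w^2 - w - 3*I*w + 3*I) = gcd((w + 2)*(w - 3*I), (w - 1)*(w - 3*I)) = w - 3*I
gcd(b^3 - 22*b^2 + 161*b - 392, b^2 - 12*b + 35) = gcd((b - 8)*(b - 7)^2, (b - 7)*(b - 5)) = b - 7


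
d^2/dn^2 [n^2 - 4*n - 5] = 2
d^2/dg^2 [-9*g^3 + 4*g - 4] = -54*g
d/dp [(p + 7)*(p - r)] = 2*p - r + 7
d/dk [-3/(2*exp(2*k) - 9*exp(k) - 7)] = (12*exp(k) - 27)*exp(k)/(-2*exp(2*k) + 9*exp(k) + 7)^2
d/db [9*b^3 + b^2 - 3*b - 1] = 27*b^2 + 2*b - 3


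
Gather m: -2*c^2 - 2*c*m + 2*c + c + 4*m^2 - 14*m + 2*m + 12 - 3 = -2*c^2 + 3*c + 4*m^2 + m*(-2*c - 12) + 9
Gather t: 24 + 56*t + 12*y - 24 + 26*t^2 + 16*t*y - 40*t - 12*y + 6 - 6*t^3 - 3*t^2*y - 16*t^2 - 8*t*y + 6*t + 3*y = -6*t^3 + t^2*(10 - 3*y) + t*(8*y + 22) + 3*y + 6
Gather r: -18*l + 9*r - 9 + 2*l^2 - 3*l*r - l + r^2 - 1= 2*l^2 - 19*l + r^2 + r*(9 - 3*l) - 10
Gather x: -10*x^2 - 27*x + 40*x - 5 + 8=-10*x^2 + 13*x + 3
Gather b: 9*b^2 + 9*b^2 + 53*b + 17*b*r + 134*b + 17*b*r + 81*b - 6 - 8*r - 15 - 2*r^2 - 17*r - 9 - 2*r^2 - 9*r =18*b^2 + b*(34*r + 268) - 4*r^2 - 34*r - 30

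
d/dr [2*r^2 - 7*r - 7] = 4*r - 7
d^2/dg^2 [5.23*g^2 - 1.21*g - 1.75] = 10.4600000000000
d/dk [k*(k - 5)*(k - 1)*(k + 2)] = 4*k^3 - 12*k^2 - 14*k + 10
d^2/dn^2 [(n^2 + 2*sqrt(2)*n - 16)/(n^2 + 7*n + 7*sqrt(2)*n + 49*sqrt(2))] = 2*(-5*sqrt(2)*n^3 - 7*n^3 - 147*sqrt(2)*n^2 - 48*n^2 - 924*n - 336*sqrt(2)*n - 2156*sqrt(2) + 1078)/(n^6 + 21*n^5 + 21*sqrt(2)*n^5 + 441*n^4 + 441*sqrt(2)*n^4 + 3773*sqrt(2)*n^3 + 6517*n^3 + 21609*sqrt(2)*n^2 + 43218*n^2 + 100842*n + 100842*sqrt(2)*n + 235298*sqrt(2))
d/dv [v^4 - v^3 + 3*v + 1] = 4*v^3 - 3*v^2 + 3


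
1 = 1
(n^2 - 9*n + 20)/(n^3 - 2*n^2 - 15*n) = (n - 4)/(n*(n + 3))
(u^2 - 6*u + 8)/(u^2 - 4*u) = (u - 2)/u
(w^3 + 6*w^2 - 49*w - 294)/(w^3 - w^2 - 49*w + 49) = (w + 6)/(w - 1)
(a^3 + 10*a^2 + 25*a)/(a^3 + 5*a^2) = (a + 5)/a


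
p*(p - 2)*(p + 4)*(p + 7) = p^4 + 9*p^3 + 6*p^2 - 56*p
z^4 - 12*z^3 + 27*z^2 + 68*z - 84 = (z - 7)*(z - 6)*(z - 1)*(z + 2)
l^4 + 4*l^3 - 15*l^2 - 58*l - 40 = (l - 4)*(l + 1)*(l + 2)*(l + 5)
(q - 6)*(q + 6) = q^2 - 36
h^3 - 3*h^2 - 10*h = h*(h - 5)*(h + 2)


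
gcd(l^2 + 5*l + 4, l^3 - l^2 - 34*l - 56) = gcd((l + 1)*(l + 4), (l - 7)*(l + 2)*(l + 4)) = l + 4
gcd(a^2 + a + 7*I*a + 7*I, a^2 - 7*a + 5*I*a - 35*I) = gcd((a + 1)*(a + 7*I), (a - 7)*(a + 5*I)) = 1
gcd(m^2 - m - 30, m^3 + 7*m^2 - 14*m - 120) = m + 5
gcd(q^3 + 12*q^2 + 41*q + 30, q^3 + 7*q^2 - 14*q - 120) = q^2 + 11*q + 30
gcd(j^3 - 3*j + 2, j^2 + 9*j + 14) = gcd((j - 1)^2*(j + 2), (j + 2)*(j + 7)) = j + 2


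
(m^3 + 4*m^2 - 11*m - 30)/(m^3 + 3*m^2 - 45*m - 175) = (m^2 - m - 6)/(m^2 - 2*m - 35)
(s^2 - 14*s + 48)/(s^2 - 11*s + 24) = (s - 6)/(s - 3)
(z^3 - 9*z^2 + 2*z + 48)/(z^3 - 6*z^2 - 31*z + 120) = (z + 2)/(z + 5)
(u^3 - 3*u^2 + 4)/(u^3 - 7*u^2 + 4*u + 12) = (u - 2)/(u - 6)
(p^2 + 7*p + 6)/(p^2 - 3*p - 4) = (p + 6)/(p - 4)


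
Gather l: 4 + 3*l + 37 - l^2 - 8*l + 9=-l^2 - 5*l + 50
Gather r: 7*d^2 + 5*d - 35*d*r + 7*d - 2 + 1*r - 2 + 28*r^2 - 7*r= 7*d^2 + 12*d + 28*r^2 + r*(-35*d - 6) - 4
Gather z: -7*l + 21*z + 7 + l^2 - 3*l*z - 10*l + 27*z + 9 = l^2 - 17*l + z*(48 - 3*l) + 16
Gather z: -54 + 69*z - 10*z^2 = -10*z^2 + 69*z - 54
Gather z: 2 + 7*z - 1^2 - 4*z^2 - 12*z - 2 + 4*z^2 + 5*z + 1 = 0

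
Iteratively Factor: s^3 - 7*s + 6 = (s + 3)*(s^2 - 3*s + 2) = (s - 1)*(s + 3)*(s - 2)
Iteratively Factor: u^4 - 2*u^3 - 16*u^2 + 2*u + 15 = (u - 1)*(u^3 - u^2 - 17*u - 15) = (u - 1)*(u + 3)*(u^2 - 4*u - 5) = (u - 5)*(u - 1)*(u + 3)*(u + 1)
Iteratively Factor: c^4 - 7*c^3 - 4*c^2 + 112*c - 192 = (c + 4)*(c^3 - 11*c^2 + 40*c - 48) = (c - 4)*(c + 4)*(c^2 - 7*c + 12) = (c - 4)^2*(c + 4)*(c - 3)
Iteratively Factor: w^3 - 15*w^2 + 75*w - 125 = (w - 5)*(w^2 - 10*w + 25) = (w - 5)^2*(w - 5)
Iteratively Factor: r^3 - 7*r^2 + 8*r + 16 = (r + 1)*(r^2 - 8*r + 16) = (r - 4)*(r + 1)*(r - 4)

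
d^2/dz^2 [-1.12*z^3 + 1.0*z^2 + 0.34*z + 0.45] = 2.0 - 6.72*z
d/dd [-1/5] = 0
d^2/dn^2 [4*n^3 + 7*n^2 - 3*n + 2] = 24*n + 14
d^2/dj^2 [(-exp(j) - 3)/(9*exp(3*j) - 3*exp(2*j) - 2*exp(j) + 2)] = (-324*exp(6*j) - 2106*exp(5*j) + 810*exp(4*j) + 240*exp(3*j) + 396*exp(2*j) - 88*exp(j) - 16)*exp(j)/(729*exp(9*j) - 729*exp(8*j) - 243*exp(7*j) + 783*exp(6*j) - 270*exp(5*j) - 198*exp(4*j) + 172*exp(3*j) - 12*exp(2*j) - 24*exp(j) + 8)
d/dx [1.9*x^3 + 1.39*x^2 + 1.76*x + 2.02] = 5.7*x^2 + 2.78*x + 1.76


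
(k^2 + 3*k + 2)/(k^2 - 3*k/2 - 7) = 2*(k + 1)/(2*k - 7)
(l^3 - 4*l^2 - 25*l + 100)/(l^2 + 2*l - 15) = (l^2 - 9*l + 20)/(l - 3)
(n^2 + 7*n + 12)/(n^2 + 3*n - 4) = (n + 3)/(n - 1)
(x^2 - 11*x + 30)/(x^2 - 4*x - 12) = (x - 5)/(x + 2)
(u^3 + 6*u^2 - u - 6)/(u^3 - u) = (u + 6)/u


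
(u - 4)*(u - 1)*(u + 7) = u^3 + 2*u^2 - 31*u + 28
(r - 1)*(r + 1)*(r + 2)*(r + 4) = r^4 + 6*r^3 + 7*r^2 - 6*r - 8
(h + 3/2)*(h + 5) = h^2 + 13*h/2 + 15/2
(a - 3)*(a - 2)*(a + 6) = a^3 + a^2 - 24*a + 36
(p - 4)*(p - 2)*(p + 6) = p^3 - 28*p + 48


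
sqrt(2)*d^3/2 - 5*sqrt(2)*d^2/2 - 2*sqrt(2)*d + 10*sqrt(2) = (d - 5)*(d - 2)*(sqrt(2)*d/2 + sqrt(2))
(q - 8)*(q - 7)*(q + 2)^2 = q^4 - 11*q^3 + 164*q + 224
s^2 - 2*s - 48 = (s - 8)*(s + 6)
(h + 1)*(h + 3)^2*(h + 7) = h^4 + 14*h^3 + 64*h^2 + 114*h + 63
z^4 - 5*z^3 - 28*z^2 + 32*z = z*(z - 8)*(z - 1)*(z + 4)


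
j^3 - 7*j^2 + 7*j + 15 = (j - 5)*(j - 3)*(j + 1)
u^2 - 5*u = u*(u - 5)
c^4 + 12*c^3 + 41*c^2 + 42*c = c*(c + 2)*(c + 3)*(c + 7)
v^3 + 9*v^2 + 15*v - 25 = (v - 1)*(v + 5)^2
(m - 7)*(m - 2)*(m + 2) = m^3 - 7*m^2 - 4*m + 28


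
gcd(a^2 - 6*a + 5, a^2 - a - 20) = a - 5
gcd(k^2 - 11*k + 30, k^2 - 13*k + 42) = k - 6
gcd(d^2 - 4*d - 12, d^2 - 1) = 1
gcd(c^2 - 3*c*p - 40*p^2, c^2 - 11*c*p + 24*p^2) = -c + 8*p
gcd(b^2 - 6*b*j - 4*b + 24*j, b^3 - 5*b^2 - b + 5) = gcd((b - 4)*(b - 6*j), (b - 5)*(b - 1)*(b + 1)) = 1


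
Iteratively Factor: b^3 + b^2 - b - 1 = (b + 1)*(b^2 - 1) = (b - 1)*(b + 1)*(b + 1)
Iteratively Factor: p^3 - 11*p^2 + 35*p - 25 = (p - 1)*(p^2 - 10*p + 25) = (p - 5)*(p - 1)*(p - 5)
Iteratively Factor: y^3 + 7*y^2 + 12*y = (y + 4)*(y^2 + 3*y) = (y + 3)*(y + 4)*(y)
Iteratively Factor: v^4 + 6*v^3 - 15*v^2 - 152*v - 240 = (v + 4)*(v^3 + 2*v^2 - 23*v - 60) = (v - 5)*(v + 4)*(v^2 + 7*v + 12) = (v - 5)*(v + 3)*(v + 4)*(v + 4)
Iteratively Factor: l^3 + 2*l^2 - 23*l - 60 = (l - 5)*(l^2 + 7*l + 12) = (l - 5)*(l + 4)*(l + 3)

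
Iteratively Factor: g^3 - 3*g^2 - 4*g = (g - 4)*(g^2 + g) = g*(g - 4)*(g + 1)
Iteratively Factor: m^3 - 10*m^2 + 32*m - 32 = (m - 2)*(m^2 - 8*m + 16) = (m - 4)*(m - 2)*(m - 4)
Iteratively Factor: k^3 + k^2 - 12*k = (k - 3)*(k^2 + 4*k) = (k - 3)*(k + 4)*(k)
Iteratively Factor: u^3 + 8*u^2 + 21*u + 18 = (u + 3)*(u^2 + 5*u + 6) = (u + 3)^2*(u + 2)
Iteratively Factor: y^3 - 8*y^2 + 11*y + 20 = (y - 5)*(y^2 - 3*y - 4) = (y - 5)*(y + 1)*(y - 4)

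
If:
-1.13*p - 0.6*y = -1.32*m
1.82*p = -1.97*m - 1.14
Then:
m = 0.235929566814303*y - 0.278319109862807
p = -0.255374311331965*y - 0.325116128335314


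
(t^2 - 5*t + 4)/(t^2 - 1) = (t - 4)/(t + 1)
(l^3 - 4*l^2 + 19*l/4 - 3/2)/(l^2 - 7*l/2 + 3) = l - 1/2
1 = 1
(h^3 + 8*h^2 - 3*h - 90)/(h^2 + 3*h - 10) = (h^2 + 3*h - 18)/(h - 2)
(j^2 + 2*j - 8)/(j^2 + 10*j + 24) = (j - 2)/(j + 6)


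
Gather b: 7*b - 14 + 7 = 7*b - 7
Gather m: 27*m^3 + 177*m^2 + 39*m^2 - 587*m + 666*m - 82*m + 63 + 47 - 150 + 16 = 27*m^3 + 216*m^2 - 3*m - 24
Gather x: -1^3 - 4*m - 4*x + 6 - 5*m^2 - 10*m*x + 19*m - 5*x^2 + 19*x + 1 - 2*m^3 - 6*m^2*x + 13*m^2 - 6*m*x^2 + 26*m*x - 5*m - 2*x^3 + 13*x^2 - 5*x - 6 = -2*m^3 + 8*m^2 + 10*m - 2*x^3 + x^2*(8 - 6*m) + x*(-6*m^2 + 16*m + 10)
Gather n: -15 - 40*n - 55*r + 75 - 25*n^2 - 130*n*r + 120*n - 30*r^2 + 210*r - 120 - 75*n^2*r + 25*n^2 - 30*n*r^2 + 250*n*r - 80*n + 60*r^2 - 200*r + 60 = -75*n^2*r + n*(-30*r^2 + 120*r) + 30*r^2 - 45*r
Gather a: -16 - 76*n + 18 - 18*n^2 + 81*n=-18*n^2 + 5*n + 2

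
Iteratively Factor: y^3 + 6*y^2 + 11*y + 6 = (y + 3)*(y^2 + 3*y + 2) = (y + 2)*(y + 3)*(y + 1)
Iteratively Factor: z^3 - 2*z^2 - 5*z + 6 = (z + 2)*(z^2 - 4*z + 3) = (z - 3)*(z + 2)*(z - 1)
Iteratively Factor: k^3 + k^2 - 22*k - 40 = (k + 4)*(k^2 - 3*k - 10) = (k - 5)*(k + 4)*(k + 2)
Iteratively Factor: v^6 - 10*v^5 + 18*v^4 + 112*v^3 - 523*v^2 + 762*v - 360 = (v - 5)*(v^5 - 5*v^4 - 7*v^3 + 77*v^2 - 138*v + 72) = (v - 5)*(v - 3)*(v^4 - 2*v^3 - 13*v^2 + 38*v - 24) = (v - 5)*(v - 3)*(v + 4)*(v^3 - 6*v^2 + 11*v - 6) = (v - 5)*(v - 3)*(v - 1)*(v + 4)*(v^2 - 5*v + 6) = (v - 5)*(v - 3)^2*(v - 1)*(v + 4)*(v - 2)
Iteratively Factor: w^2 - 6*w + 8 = (w - 4)*(w - 2)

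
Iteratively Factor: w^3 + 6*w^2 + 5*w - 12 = (w + 3)*(w^2 + 3*w - 4) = (w - 1)*(w + 3)*(w + 4)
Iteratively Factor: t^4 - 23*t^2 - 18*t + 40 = (t - 1)*(t^3 + t^2 - 22*t - 40) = (t - 1)*(t + 4)*(t^2 - 3*t - 10) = (t - 1)*(t + 2)*(t + 4)*(t - 5)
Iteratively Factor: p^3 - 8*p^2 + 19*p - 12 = (p - 1)*(p^2 - 7*p + 12) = (p - 3)*(p - 1)*(p - 4)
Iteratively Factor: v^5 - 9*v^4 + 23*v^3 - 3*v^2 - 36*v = (v + 1)*(v^4 - 10*v^3 + 33*v^2 - 36*v) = (v - 3)*(v + 1)*(v^3 - 7*v^2 + 12*v) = (v - 4)*(v - 3)*(v + 1)*(v^2 - 3*v) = v*(v - 4)*(v - 3)*(v + 1)*(v - 3)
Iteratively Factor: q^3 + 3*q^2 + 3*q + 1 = (q + 1)*(q^2 + 2*q + 1) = (q + 1)^2*(q + 1)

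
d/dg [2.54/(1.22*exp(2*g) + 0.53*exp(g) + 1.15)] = (-6.1976*exp(g) - 1.3462)*exp(g)/(1.22*exp(2*g) + 0.53*exp(g) + 1.15)^2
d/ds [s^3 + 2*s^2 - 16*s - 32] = 3*s^2 + 4*s - 16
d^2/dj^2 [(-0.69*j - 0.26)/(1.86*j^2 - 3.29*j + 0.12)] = (-(0.69*j + 0.26)*(3.72*j - 3.29)*(7.44*j - 6.58) + (7.7004*j - 3.573)*(1.86*j^2 - 3.29*j + 0.12))/(1.86*j^2 - 3.29*j + 0.12)^3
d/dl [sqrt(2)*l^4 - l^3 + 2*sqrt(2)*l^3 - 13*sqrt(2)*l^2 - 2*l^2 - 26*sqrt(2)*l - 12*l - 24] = 4*sqrt(2)*l^3 - 3*l^2 + 6*sqrt(2)*l^2 - 26*sqrt(2)*l - 4*l - 26*sqrt(2) - 12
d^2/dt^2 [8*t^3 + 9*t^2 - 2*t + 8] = 48*t + 18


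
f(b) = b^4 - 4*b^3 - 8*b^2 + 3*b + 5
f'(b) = 4*b^3 - 12*b^2 - 16*b + 3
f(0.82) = 0.33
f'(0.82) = -15.98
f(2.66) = -68.85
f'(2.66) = -49.18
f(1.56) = -19.05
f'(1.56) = -35.98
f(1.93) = -33.89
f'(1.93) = -43.82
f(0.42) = 4.58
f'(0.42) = -5.54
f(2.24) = -48.20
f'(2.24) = -48.09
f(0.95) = -1.98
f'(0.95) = -19.60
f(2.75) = -73.25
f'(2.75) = -48.56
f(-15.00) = 62285.00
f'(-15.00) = -15957.00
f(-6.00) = 1859.00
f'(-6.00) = -1197.00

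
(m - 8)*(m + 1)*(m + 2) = m^3 - 5*m^2 - 22*m - 16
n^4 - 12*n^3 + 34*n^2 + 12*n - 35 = (n - 7)*(n - 5)*(n - 1)*(n + 1)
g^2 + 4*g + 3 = (g + 1)*(g + 3)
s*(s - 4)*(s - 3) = s^3 - 7*s^2 + 12*s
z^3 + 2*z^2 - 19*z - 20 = (z - 4)*(z + 1)*(z + 5)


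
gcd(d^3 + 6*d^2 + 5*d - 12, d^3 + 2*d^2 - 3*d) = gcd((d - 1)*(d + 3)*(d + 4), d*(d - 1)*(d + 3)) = d^2 + 2*d - 3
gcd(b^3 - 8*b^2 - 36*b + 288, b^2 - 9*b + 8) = b - 8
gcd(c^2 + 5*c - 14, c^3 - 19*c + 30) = c - 2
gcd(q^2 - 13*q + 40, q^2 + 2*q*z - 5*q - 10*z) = q - 5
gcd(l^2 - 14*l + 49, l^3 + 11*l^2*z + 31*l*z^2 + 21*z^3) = 1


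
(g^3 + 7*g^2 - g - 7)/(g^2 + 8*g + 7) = g - 1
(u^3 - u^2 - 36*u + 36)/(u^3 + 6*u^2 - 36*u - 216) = (u - 1)/(u + 6)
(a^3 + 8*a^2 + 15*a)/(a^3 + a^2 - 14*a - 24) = a*(a + 5)/(a^2 - 2*a - 8)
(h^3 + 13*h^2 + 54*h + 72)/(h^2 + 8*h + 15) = (h^2 + 10*h + 24)/(h + 5)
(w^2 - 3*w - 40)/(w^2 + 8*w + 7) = (w^2 - 3*w - 40)/(w^2 + 8*w + 7)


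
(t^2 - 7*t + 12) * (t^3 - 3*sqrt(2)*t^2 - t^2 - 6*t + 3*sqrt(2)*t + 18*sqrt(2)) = t^5 - 8*t^4 - 3*sqrt(2)*t^4 + 13*t^3 + 24*sqrt(2)*t^3 - 39*sqrt(2)*t^2 + 30*t^2 - 90*sqrt(2)*t - 72*t + 216*sqrt(2)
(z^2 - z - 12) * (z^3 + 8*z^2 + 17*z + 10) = z^5 + 7*z^4 - 3*z^3 - 103*z^2 - 214*z - 120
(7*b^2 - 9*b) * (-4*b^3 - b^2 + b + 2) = -28*b^5 + 29*b^4 + 16*b^3 + 5*b^2 - 18*b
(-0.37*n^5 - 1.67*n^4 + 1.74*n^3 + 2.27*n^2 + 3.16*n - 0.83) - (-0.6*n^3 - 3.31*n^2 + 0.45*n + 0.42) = -0.37*n^5 - 1.67*n^4 + 2.34*n^3 + 5.58*n^2 + 2.71*n - 1.25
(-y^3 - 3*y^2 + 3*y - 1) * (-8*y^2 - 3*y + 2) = 8*y^5 + 27*y^4 - 17*y^3 - 7*y^2 + 9*y - 2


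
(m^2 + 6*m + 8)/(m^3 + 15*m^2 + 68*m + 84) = (m + 4)/(m^2 + 13*m + 42)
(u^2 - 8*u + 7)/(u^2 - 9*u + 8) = (u - 7)/(u - 8)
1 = 1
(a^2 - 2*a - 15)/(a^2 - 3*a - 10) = (a + 3)/(a + 2)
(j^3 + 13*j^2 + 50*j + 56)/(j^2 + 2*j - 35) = (j^2 + 6*j + 8)/(j - 5)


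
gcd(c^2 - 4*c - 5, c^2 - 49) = 1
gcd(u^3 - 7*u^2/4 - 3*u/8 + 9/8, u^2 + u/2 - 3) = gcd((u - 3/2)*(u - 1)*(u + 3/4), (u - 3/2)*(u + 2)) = u - 3/2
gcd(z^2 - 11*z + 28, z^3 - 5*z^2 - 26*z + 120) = z - 4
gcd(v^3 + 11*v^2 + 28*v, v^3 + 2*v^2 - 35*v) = v^2 + 7*v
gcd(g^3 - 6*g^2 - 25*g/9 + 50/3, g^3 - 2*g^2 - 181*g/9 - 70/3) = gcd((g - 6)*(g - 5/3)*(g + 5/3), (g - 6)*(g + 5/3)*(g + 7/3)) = g^2 - 13*g/3 - 10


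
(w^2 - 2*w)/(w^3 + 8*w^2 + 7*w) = (w - 2)/(w^2 + 8*w + 7)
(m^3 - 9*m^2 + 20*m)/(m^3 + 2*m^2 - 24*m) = (m - 5)/(m + 6)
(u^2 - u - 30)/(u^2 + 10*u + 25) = (u - 6)/(u + 5)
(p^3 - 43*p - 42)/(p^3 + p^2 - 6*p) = (p^3 - 43*p - 42)/(p*(p^2 + p - 6))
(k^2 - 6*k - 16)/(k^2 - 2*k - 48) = (k + 2)/(k + 6)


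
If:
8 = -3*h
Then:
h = -8/3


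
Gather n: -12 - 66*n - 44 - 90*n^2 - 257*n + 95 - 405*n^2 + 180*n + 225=-495*n^2 - 143*n + 264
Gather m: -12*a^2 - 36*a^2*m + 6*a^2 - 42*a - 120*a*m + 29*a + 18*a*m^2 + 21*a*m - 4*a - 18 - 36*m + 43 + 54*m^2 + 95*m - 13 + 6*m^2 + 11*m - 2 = -6*a^2 - 17*a + m^2*(18*a + 60) + m*(-36*a^2 - 99*a + 70) + 10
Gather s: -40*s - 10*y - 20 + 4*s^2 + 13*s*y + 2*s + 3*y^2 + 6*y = 4*s^2 + s*(13*y - 38) + 3*y^2 - 4*y - 20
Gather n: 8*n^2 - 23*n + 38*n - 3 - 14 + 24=8*n^2 + 15*n + 7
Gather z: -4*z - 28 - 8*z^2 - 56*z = -8*z^2 - 60*z - 28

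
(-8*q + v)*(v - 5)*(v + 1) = -8*q*v^2 + 32*q*v + 40*q + v^3 - 4*v^2 - 5*v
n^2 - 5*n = n*(n - 5)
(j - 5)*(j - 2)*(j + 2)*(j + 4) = j^4 - j^3 - 24*j^2 + 4*j + 80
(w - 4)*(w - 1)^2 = w^3 - 6*w^2 + 9*w - 4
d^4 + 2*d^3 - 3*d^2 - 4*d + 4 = (d - 1)^2*(d + 2)^2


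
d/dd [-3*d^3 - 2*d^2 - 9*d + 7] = -9*d^2 - 4*d - 9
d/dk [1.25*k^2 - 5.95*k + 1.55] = 2.5*k - 5.95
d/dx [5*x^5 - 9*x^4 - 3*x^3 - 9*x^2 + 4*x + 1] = 25*x^4 - 36*x^3 - 9*x^2 - 18*x + 4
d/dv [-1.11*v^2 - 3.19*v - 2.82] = -2.22*v - 3.19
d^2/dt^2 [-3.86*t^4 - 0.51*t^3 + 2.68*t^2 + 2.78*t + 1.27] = -46.32*t^2 - 3.06*t + 5.36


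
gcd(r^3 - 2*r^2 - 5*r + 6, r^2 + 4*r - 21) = r - 3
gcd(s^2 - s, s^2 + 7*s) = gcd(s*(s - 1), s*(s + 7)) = s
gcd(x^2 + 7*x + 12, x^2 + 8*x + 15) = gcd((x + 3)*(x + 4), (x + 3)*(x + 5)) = x + 3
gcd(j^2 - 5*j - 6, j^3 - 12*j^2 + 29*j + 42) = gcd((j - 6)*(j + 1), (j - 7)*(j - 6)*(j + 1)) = j^2 - 5*j - 6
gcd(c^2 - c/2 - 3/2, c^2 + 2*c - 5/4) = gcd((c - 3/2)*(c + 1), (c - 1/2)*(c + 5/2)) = 1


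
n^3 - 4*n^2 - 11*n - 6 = (n - 6)*(n + 1)^2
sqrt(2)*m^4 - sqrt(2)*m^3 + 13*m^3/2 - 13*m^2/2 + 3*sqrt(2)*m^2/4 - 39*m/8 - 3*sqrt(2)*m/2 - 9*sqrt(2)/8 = (m - 3/2)*(m + 1/2)*(m + 3*sqrt(2))*(sqrt(2)*m + 1/2)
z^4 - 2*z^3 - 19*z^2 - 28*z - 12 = (z - 6)*(z + 1)^2*(z + 2)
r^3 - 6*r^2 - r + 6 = (r - 6)*(r - 1)*(r + 1)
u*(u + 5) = u^2 + 5*u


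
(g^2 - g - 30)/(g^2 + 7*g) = (g^2 - g - 30)/(g*(g + 7))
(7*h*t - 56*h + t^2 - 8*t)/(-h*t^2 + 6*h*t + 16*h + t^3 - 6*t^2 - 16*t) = (7*h + t)/(-h*t - 2*h + t^2 + 2*t)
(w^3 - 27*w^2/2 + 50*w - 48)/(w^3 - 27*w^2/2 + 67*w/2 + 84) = (2*w^2 - 11*w + 12)/(2*w^2 - 11*w - 21)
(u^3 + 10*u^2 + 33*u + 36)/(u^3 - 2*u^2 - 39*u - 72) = (u + 4)/(u - 8)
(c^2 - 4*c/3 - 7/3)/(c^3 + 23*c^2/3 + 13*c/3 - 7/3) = (3*c - 7)/(3*c^2 + 20*c - 7)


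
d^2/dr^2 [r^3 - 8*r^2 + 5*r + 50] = 6*r - 16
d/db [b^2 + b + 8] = 2*b + 1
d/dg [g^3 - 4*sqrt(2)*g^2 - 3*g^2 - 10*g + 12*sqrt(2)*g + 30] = 3*g^2 - 8*sqrt(2)*g - 6*g - 10 + 12*sqrt(2)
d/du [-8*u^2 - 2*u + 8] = -16*u - 2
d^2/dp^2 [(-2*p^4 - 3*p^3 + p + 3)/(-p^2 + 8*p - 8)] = 2*(2*p^6 - 48*p^5 + 432*p^4 - 857*p^3 + 183*p^2 + 672*p - 232)/(p^6 - 24*p^5 + 216*p^4 - 896*p^3 + 1728*p^2 - 1536*p + 512)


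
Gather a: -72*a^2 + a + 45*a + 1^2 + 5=-72*a^2 + 46*a + 6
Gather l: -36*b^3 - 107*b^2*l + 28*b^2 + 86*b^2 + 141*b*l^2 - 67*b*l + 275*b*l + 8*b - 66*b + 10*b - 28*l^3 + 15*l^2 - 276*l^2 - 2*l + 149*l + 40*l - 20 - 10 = -36*b^3 + 114*b^2 - 48*b - 28*l^3 + l^2*(141*b - 261) + l*(-107*b^2 + 208*b + 187) - 30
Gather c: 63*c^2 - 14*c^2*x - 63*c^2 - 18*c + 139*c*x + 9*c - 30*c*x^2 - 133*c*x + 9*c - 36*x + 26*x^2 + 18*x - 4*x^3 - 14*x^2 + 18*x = -14*c^2*x + c*(-30*x^2 + 6*x) - 4*x^3 + 12*x^2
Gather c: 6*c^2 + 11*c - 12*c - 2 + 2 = 6*c^2 - c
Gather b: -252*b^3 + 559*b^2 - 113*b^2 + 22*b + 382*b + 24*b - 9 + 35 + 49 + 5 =-252*b^3 + 446*b^2 + 428*b + 80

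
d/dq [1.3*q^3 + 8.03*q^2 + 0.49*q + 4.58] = 3.9*q^2 + 16.06*q + 0.49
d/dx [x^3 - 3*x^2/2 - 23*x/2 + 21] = 3*x^2 - 3*x - 23/2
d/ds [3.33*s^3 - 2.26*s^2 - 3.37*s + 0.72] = 9.99*s^2 - 4.52*s - 3.37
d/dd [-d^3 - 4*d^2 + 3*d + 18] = -3*d^2 - 8*d + 3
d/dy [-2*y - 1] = -2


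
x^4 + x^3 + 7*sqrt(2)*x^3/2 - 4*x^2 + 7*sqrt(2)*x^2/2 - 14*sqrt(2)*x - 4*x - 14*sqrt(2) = (x - 2)*(x + 1)*(x + 2)*(x + 7*sqrt(2)/2)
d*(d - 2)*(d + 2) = d^3 - 4*d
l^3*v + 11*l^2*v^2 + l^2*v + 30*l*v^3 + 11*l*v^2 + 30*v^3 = (l + 5*v)*(l + 6*v)*(l*v + v)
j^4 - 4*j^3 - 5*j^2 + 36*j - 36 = (j - 3)*(j - 2)^2*(j + 3)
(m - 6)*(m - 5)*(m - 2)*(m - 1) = m^4 - 14*m^3 + 65*m^2 - 112*m + 60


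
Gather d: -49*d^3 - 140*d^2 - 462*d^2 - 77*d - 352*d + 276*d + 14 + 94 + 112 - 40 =-49*d^3 - 602*d^2 - 153*d + 180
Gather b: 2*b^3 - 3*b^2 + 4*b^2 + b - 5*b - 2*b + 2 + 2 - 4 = 2*b^3 + b^2 - 6*b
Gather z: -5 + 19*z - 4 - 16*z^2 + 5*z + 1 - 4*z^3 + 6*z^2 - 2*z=-4*z^3 - 10*z^2 + 22*z - 8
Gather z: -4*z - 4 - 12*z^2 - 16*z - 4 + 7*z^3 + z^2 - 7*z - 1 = 7*z^3 - 11*z^2 - 27*z - 9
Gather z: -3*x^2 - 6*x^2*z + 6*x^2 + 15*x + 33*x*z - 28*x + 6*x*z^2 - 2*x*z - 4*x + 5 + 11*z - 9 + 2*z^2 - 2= 3*x^2 - 17*x + z^2*(6*x + 2) + z*(-6*x^2 + 31*x + 11) - 6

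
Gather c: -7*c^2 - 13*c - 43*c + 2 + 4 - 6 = -7*c^2 - 56*c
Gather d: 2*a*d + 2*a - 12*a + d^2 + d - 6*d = -10*a + d^2 + d*(2*a - 5)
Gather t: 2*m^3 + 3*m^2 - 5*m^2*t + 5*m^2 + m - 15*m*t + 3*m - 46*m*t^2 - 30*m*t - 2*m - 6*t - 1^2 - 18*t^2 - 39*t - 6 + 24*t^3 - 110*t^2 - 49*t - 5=2*m^3 + 8*m^2 + 2*m + 24*t^3 + t^2*(-46*m - 128) + t*(-5*m^2 - 45*m - 94) - 12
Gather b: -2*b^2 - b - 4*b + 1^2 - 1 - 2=-2*b^2 - 5*b - 2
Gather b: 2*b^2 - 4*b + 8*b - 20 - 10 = 2*b^2 + 4*b - 30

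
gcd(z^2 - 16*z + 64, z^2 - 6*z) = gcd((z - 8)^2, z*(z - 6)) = 1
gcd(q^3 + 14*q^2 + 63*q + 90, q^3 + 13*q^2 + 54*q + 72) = q^2 + 9*q + 18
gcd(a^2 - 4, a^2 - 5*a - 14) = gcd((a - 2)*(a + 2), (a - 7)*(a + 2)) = a + 2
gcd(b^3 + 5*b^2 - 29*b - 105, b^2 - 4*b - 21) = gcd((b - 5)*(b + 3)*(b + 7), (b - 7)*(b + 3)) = b + 3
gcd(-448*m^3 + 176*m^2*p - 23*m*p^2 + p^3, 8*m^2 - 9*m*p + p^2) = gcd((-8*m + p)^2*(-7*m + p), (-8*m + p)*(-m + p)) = -8*m + p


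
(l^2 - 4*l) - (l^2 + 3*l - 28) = 28 - 7*l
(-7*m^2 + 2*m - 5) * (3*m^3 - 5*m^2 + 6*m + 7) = -21*m^5 + 41*m^4 - 67*m^3 - 12*m^2 - 16*m - 35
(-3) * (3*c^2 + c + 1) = -9*c^2 - 3*c - 3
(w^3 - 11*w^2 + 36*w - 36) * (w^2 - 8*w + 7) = w^5 - 19*w^4 + 131*w^3 - 401*w^2 + 540*w - 252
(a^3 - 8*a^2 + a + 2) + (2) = a^3 - 8*a^2 + a + 4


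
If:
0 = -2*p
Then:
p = 0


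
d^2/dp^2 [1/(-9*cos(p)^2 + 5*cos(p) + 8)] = (-324*sin(p)^4 + 475*sin(p)^2 - 515*cos(p)/4 + 135*cos(3*p)/4 + 43)/(9*sin(p)^2 + 5*cos(p) - 1)^3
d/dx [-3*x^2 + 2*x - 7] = 2 - 6*x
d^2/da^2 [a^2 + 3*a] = 2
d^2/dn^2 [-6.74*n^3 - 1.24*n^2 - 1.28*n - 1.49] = -40.44*n - 2.48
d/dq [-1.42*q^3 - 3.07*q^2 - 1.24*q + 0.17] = -4.26*q^2 - 6.14*q - 1.24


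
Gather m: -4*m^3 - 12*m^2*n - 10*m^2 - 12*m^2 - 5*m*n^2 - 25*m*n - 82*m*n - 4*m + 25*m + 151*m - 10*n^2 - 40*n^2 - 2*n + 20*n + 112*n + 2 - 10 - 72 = -4*m^3 + m^2*(-12*n - 22) + m*(-5*n^2 - 107*n + 172) - 50*n^2 + 130*n - 80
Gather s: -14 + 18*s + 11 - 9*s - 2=9*s - 5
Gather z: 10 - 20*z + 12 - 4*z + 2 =24 - 24*z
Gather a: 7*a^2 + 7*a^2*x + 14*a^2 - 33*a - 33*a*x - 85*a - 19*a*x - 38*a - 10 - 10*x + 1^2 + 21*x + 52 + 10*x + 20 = a^2*(7*x + 21) + a*(-52*x - 156) + 21*x + 63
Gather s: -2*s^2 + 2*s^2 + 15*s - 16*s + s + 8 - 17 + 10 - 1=0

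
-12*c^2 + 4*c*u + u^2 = (-2*c + u)*(6*c + u)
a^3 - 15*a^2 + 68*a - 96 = (a - 8)*(a - 4)*(a - 3)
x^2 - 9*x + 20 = (x - 5)*(x - 4)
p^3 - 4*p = p*(p - 2)*(p + 2)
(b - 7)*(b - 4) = b^2 - 11*b + 28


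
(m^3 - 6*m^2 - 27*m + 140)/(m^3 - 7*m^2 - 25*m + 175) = (m - 4)/(m - 5)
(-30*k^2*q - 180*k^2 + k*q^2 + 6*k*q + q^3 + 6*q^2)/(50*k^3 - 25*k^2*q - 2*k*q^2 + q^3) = (6*k*q + 36*k + q^2 + 6*q)/(-10*k^2 + 3*k*q + q^2)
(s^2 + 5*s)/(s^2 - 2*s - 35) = s/(s - 7)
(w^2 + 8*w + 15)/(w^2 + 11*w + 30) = (w + 3)/(w + 6)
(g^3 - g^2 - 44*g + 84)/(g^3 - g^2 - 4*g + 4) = (g^2 + g - 42)/(g^2 + g - 2)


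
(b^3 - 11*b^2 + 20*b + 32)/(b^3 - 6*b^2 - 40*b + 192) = (b + 1)/(b + 6)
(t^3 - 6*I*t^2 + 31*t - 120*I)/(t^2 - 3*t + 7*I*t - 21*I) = (t^3 - 6*I*t^2 + 31*t - 120*I)/(t^2 + t*(-3 + 7*I) - 21*I)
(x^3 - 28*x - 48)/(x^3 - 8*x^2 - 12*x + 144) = (x + 2)/(x - 6)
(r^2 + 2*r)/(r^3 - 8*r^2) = (r + 2)/(r*(r - 8))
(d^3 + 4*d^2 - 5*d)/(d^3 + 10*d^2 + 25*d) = (d - 1)/(d + 5)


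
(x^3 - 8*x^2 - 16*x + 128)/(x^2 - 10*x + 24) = (x^2 - 4*x - 32)/(x - 6)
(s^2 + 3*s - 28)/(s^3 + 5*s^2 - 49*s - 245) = (s - 4)/(s^2 - 2*s - 35)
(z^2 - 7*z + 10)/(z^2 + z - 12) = (z^2 - 7*z + 10)/(z^2 + z - 12)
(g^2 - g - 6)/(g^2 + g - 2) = (g - 3)/(g - 1)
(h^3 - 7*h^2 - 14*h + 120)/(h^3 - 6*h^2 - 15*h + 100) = (h - 6)/(h - 5)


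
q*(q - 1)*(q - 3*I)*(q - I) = q^4 - q^3 - 4*I*q^3 - 3*q^2 + 4*I*q^2 + 3*q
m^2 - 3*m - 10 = (m - 5)*(m + 2)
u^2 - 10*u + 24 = (u - 6)*(u - 4)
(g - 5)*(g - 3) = g^2 - 8*g + 15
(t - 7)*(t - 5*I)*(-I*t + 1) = -I*t^3 - 4*t^2 + 7*I*t^2 + 28*t - 5*I*t + 35*I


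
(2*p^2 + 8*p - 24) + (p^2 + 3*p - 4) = 3*p^2 + 11*p - 28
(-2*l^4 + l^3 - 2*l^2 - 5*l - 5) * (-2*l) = 4*l^5 - 2*l^4 + 4*l^3 + 10*l^2 + 10*l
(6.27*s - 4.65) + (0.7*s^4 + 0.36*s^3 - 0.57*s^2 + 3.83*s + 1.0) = 0.7*s^4 + 0.36*s^3 - 0.57*s^2 + 10.1*s - 3.65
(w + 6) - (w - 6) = 12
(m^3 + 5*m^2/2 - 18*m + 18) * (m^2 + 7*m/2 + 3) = m^5 + 6*m^4 - 25*m^3/4 - 75*m^2/2 + 9*m + 54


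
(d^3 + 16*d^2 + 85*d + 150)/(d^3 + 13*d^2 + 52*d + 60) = (d + 5)/(d + 2)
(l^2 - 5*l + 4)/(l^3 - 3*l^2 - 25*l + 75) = (l^2 - 5*l + 4)/(l^3 - 3*l^2 - 25*l + 75)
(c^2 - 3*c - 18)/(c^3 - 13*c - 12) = (c - 6)/(c^2 - 3*c - 4)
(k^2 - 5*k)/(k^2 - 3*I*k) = (k - 5)/(k - 3*I)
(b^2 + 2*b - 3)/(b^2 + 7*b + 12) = (b - 1)/(b + 4)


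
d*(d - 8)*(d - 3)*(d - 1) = d^4 - 12*d^3 + 35*d^2 - 24*d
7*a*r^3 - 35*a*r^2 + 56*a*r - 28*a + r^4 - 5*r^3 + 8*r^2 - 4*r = (7*a + r)*(r - 2)^2*(r - 1)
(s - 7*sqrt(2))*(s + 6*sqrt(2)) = s^2 - sqrt(2)*s - 84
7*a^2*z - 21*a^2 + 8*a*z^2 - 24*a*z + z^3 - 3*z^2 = (a + z)*(7*a + z)*(z - 3)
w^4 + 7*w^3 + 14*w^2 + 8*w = w*(w + 1)*(w + 2)*(w + 4)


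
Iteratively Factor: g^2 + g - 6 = (g + 3)*(g - 2)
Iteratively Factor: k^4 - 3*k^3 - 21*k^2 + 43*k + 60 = (k - 3)*(k^3 - 21*k - 20) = (k - 3)*(k + 4)*(k^2 - 4*k - 5) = (k - 3)*(k + 1)*(k + 4)*(k - 5)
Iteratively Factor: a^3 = (a)*(a^2) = a^2*(a)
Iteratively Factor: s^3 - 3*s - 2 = (s - 2)*(s^2 + 2*s + 1) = (s - 2)*(s + 1)*(s + 1)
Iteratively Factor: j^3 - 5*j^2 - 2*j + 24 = (j - 3)*(j^2 - 2*j - 8) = (j - 3)*(j + 2)*(j - 4)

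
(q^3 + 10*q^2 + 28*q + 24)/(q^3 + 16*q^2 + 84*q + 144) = (q^2 + 4*q + 4)/(q^2 + 10*q + 24)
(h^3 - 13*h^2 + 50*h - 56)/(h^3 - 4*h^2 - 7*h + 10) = (h^3 - 13*h^2 + 50*h - 56)/(h^3 - 4*h^2 - 7*h + 10)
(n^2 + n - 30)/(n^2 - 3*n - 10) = (n + 6)/(n + 2)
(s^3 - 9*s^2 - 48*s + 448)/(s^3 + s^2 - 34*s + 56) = (s^2 - 16*s + 64)/(s^2 - 6*s + 8)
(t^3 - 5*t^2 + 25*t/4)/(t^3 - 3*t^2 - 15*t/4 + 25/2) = t/(t + 2)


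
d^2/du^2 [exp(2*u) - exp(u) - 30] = (4*exp(u) - 1)*exp(u)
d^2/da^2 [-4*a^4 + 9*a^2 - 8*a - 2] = 18 - 48*a^2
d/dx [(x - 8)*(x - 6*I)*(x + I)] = 3*x^2 + x*(-16 - 10*I) + 6 + 40*I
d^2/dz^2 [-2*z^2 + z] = -4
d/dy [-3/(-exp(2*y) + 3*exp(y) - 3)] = (9 - 6*exp(y))*exp(y)/(exp(2*y) - 3*exp(y) + 3)^2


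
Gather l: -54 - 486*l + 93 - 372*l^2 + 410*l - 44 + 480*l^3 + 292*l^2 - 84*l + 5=480*l^3 - 80*l^2 - 160*l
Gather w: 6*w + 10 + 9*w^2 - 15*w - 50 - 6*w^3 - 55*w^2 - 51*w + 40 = -6*w^3 - 46*w^2 - 60*w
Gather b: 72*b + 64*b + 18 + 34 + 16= 136*b + 68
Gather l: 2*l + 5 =2*l + 5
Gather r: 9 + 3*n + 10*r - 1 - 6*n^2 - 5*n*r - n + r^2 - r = -6*n^2 + 2*n + r^2 + r*(9 - 5*n) + 8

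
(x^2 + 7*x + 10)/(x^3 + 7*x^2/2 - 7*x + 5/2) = 2*(x + 2)/(2*x^2 - 3*x + 1)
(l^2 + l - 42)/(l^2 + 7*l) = (l - 6)/l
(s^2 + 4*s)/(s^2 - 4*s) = (s + 4)/(s - 4)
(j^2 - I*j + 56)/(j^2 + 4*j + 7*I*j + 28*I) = (j - 8*I)/(j + 4)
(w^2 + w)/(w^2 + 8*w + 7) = w/(w + 7)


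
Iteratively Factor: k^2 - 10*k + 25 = (k - 5)*(k - 5)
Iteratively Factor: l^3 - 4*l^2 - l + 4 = (l - 1)*(l^2 - 3*l - 4) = (l - 4)*(l - 1)*(l + 1)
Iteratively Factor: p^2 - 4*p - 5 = (p + 1)*(p - 5)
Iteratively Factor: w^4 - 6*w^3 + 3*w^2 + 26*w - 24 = (w - 4)*(w^3 - 2*w^2 - 5*w + 6) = (w - 4)*(w - 3)*(w^2 + w - 2) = (w - 4)*(w - 3)*(w + 2)*(w - 1)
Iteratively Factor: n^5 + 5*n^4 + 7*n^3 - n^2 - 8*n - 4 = (n + 1)*(n^4 + 4*n^3 + 3*n^2 - 4*n - 4) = (n + 1)*(n + 2)*(n^3 + 2*n^2 - n - 2) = (n + 1)^2*(n + 2)*(n^2 + n - 2) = (n + 1)^2*(n + 2)^2*(n - 1)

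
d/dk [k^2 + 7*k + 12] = 2*k + 7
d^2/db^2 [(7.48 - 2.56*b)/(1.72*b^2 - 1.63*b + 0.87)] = (-(2.56*b - 7.48)*(3.44*b - 1.63)*(6.88*b - 3.26) + (26.4192*b - 34.0768)*(1.72*b^2 - 1.63*b + 0.87))/(1.72*b^2 - 1.63*b + 0.87)^3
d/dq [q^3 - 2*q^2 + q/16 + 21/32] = 3*q^2 - 4*q + 1/16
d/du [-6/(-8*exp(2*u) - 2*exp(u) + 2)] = (-24*exp(u) - 3)*exp(u)/(4*exp(2*u) + exp(u) - 1)^2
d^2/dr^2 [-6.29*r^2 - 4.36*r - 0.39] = -12.5800000000000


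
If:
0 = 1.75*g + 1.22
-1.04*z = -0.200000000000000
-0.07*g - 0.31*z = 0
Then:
No Solution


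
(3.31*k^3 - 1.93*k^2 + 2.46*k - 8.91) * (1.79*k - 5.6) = 5.9249*k^4 - 21.9907*k^3 + 15.2114*k^2 - 29.7249*k + 49.896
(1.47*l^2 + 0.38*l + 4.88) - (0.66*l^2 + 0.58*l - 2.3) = 0.81*l^2 - 0.2*l + 7.18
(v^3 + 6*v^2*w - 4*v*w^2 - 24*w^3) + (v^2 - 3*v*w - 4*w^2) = v^3 + 6*v^2*w + v^2 - 4*v*w^2 - 3*v*w - 24*w^3 - 4*w^2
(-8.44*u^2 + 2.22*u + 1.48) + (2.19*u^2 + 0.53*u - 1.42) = -6.25*u^2 + 2.75*u + 0.0600000000000001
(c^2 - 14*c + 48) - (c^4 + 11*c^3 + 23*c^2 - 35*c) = -c^4 - 11*c^3 - 22*c^2 + 21*c + 48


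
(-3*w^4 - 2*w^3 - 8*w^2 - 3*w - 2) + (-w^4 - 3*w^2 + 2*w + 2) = -4*w^4 - 2*w^3 - 11*w^2 - w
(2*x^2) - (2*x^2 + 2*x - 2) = 2 - 2*x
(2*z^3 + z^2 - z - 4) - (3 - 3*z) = 2*z^3 + z^2 + 2*z - 7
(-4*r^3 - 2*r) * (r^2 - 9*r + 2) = -4*r^5 + 36*r^4 - 10*r^3 + 18*r^2 - 4*r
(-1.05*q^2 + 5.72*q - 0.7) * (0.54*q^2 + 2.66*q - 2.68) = -0.567*q^4 + 0.2958*q^3 + 17.6512*q^2 - 17.1916*q + 1.876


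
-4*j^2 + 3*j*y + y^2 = (-j + y)*(4*j + y)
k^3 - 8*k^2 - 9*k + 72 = (k - 8)*(k - 3)*(k + 3)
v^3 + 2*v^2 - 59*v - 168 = (v - 8)*(v + 3)*(v + 7)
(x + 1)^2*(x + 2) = x^3 + 4*x^2 + 5*x + 2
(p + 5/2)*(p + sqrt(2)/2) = p^2 + sqrt(2)*p/2 + 5*p/2 + 5*sqrt(2)/4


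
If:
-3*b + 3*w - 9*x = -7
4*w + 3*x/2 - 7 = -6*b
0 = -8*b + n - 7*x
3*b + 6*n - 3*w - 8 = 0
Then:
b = -1051/636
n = 607/159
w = 703/212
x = 129/53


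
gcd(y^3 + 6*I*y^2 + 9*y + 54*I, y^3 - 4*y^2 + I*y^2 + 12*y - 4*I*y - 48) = y - 3*I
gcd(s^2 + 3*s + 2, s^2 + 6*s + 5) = s + 1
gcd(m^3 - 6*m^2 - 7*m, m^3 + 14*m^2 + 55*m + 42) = m + 1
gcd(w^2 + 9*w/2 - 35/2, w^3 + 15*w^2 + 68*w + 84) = w + 7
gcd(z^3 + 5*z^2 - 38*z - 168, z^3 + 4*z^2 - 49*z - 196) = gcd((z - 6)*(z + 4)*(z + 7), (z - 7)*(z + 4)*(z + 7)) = z^2 + 11*z + 28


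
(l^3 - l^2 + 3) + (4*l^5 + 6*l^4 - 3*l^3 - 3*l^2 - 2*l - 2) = 4*l^5 + 6*l^4 - 2*l^3 - 4*l^2 - 2*l + 1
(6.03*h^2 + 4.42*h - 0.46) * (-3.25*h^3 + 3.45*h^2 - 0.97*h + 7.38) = -19.5975*h^5 + 6.4385*h^4 + 10.8949*h^3 + 38.627*h^2 + 33.0658*h - 3.3948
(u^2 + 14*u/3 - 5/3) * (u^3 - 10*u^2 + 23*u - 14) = u^5 - 16*u^4/3 - 76*u^3/3 + 110*u^2 - 311*u/3 + 70/3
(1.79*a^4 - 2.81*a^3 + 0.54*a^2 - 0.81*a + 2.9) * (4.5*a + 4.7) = 8.055*a^5 - 4.232*a^4 - 10.777*a^3 - 1.107*a^2 + 9.243*a + 13.63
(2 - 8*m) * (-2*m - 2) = 16*m^2 + 12*m - 4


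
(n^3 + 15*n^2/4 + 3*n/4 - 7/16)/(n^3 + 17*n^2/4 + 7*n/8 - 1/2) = (n + 7/2)/(n + 4)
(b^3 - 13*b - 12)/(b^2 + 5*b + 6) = (b^2 - 3*b - 4)/(b + 2)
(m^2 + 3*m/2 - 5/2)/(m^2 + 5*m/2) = (m - 1)/m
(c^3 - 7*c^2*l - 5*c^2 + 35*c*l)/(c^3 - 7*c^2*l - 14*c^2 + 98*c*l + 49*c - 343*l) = c*(c - 5)/(c^2 - 14*c + 49)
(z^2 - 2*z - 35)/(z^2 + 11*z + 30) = (z - 7)/(z + 6)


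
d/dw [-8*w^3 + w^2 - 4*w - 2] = -24*w^2 + 2*w - 4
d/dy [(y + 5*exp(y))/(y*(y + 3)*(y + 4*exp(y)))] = (y*(y + 3)*(y + 4*exp(y))*(5*exp(y) + 1) - y*(y + 3)*(y + 5*exp(y))*(4*exp(y) + 1) - y*(y + 4*exp(y))*(y + 5*exp(y)) - (y + 3)*(y + 4*exp(y))*(y + 5*exp(y)))/(y^2*(y + 3)^2*(y + 4*exp(y))^2)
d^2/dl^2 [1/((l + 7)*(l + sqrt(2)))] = 2*((l + 7)^2 + (l + 7)*(l + sqrt(2)) + (l + sqrt(2))^2)/((l + 7)^3*(l + sqrt(2))^3)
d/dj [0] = 0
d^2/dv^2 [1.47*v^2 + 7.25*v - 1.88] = 2.94000000000000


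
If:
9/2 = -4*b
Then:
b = -9/8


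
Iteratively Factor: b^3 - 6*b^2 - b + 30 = (b - 5)*(b^2 - b - 6) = (b - 5)*(b - 3)*(b + 2)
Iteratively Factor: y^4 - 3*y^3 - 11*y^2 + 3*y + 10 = (y - 1)*(y^3 - 2*y^2 - 13*y - 10) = (y - 1)*(y + 2)*(y^2 - 4*y - 5) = (y - 1)*(y + 1)*(y + 2)*(y - 5)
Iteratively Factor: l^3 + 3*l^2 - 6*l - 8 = (l + 4)*(l^2 - l - 2) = (l - 2)*(l + 4)*(l + 1)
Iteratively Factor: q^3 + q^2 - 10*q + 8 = (q - 2)*(q^2 + 3*q - 4) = (q - 2)*(q + 4)*(q - 1)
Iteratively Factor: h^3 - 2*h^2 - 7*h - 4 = (h + 1)*(h^2 - 3*h - 4) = (h - 4)*(h + 1)*(h + 1)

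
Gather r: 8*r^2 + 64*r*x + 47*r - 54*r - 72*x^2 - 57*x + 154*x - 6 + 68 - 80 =8*r^2 + r*(64*x - 7) - 72*x^2 + 97*x - 18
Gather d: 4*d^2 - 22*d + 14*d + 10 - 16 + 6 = 4*d^2 - 8*d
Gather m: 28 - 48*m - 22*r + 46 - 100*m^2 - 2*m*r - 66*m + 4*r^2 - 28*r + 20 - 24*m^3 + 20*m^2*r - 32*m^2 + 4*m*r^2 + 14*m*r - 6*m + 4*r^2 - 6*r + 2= -24*m^3 + m^2*(20*r - 132) + m*(4*r^2 + 12*r - 120) + 8*r^2 - 56*r + 96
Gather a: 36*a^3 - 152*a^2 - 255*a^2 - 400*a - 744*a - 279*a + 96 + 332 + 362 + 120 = 36*a^3 - 407*a^2 - 1423*a + 910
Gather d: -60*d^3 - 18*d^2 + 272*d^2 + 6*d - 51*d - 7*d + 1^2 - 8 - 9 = -60*d^3 + 254*d^2 - 52*d - 16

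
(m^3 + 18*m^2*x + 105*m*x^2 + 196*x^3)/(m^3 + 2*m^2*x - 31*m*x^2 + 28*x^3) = (m^2 + 11*m*x + 28*x^2)/(m^2 - 5*m*x + 4*x^2)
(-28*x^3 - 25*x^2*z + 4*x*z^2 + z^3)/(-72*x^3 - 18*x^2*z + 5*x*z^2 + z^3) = (7*x^2 + 8*x*z + z^2)/(18*x^2 + 9*x*z + z^2)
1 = 1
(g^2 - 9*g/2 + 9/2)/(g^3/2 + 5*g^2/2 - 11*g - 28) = (2*g^2 - 9*g + 9)/(g^3 + 5*g^2 - 22*g - 56)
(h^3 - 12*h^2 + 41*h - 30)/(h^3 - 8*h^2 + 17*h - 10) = (h - 6)/(h - 2)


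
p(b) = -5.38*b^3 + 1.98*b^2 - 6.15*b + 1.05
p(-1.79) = 49.26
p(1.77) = -33.47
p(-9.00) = 4138.80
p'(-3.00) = -163.29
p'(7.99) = -1004.89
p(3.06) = -153.38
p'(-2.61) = -126.43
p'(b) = -16.14*b^2 + 3.96*b - 6.15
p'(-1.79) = -64.95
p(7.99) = -2665.93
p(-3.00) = 182.58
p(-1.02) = 15.09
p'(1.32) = -29.05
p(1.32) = -15.99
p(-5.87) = 1193.54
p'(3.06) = -145.16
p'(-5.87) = -585.53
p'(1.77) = -49.71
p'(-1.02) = -26.98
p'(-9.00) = -1349.13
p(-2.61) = 126.24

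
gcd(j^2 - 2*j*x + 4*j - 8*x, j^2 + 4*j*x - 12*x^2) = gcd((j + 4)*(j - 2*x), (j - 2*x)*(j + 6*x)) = -j + 2*x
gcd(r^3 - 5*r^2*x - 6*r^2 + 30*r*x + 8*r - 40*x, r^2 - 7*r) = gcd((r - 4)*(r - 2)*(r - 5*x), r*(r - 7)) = 1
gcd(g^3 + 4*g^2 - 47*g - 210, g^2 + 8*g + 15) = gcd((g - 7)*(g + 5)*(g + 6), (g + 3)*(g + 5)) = g + 5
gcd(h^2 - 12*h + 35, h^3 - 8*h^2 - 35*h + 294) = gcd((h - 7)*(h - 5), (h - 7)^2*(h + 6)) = h - 7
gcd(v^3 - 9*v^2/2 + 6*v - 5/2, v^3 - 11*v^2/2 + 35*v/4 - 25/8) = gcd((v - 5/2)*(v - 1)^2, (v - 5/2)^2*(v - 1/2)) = v - 5/2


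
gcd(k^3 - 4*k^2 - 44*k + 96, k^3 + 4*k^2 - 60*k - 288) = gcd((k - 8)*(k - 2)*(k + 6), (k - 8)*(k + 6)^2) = k^2 - 2*k - 48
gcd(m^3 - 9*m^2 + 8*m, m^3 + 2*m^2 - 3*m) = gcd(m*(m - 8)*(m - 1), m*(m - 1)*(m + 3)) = m^2 - m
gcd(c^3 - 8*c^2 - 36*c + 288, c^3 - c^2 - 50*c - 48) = c^2 - 2*c - 48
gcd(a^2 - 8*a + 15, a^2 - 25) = a - 5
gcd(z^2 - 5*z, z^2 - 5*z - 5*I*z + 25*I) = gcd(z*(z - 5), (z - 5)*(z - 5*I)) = z - 5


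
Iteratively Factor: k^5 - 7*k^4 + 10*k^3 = (k - 2)*(k^4 - 5*k^3) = (k - 5)*(k - 2)*(k^3) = k*(k - 5)*(k - 2)*(k^2) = k^2*(k - 5)*(k - 2)*(k)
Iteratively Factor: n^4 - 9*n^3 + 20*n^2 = (n - 5)*(n^3 - 4*n^2) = (n - 5)*(n - 4)*(n^2) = n*(n - 5)*(n - 4)*(n)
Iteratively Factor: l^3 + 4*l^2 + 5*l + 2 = (l + 1)*(l^2 + 3*l + 2) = (l + 1)^2*(l + 2)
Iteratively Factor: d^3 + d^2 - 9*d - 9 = (d - 3)*(d^2 + 4*d + 3) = (d - 3)*(d + 1)*(d + 3)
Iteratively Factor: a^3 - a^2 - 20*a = (a)*(a^2 - a - 20) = a*(a + 4)*(a - 5)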